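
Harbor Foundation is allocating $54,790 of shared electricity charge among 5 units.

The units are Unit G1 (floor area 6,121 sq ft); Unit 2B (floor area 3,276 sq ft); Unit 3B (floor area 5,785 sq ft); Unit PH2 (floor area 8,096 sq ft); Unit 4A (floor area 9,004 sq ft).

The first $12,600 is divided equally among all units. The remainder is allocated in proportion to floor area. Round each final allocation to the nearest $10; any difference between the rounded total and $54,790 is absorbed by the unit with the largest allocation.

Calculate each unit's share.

Equal tier: $12,600 ÷ 5 = $2,520 apiece.
Remainder $42,190 by floor area (total 32,282): Unit G1 7,999.66 → $8,000; Unit 2B 4,281.47 → $4,280; Unit 3B 7,560.53 → $7,560; Unit PH2 10,580.83 → $10,580; Unit 4A 11,767.51 → $11,770.
Totals: Unit G1 $2,520 + $8,000 = $10,520; Unit 2B $2,520 + $4,280 = $6,800; Unit 3B $2,520 + $7,560 = $10,080; Unit PH2 $2,520 + $10,580 = $13,100; Unit 4A $2,520 + $11,770 = $14,290.

Unit G1: $10,520 · Unit 2B: $6,800 · Unit 3B: $10,080 · Unit PH2: $13,100 · Unit 4A: $14,290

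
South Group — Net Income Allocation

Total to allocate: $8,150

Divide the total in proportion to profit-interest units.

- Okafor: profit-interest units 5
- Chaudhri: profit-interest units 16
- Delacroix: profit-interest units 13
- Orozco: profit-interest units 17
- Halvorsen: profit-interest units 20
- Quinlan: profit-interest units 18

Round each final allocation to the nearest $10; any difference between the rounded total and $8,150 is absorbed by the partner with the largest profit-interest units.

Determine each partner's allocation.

Sum of profit-interest units: 89.
Raw shares: Okafor 5/89 × $8,150 = 457.87; Chaudhri 16/89 × $8,150 = 1,465.17; Delacroix 13/89 × $8,150 = 1,190.45; Orozco 17/89 × $8,150 = 1,556.74; Halvorsen 20/89 × $8,150 = 1,831.46; Quinlan 18/89 × $8,150 = 1,648.31.
Rounded to nearest $10: Okafor $460; Chaudhri $1,470; Delacroix $1,190; Orozco $1,560; Halvorsen $1,830; Quinlan $1,650. Sum = $8,160.
Difference $8,150 − $8,160 = −$10 applied to largest profit-interest units (Halvorsen): Halvorsen becomes $1,820.

Okafor: $460 · Chaudhri: $1,470 · Delacroix: $1,190 · Orozco: $1,560 · Halvorsen: $1,820 · Quinlan: $1,650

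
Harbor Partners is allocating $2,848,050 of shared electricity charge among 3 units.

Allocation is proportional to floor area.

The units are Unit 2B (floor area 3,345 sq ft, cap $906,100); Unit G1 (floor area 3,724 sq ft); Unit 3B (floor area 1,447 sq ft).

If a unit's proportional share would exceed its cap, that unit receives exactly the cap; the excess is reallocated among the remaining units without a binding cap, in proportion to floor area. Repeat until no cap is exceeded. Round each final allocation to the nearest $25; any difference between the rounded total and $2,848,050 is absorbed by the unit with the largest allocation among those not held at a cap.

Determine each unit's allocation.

Combined floor area = 8,516.
Proportional shares (ignoring caps): Unit 2B 1,118,685.68; Unit G1 1,245,436.61; Unit 3B 483,927.71.
Held at cap: Unit 2B ($906,100); remaining pool $1,941,950 reallocated over remaining floor area 5,171.
Redistributed shares: Unit G1 1,398,534.48 → $1,398,525; Unit 3B 543,415.52 → $543,425.

Unit 2B: $906,100; Unit G1: $1,398,525; Unit 3B: $543,425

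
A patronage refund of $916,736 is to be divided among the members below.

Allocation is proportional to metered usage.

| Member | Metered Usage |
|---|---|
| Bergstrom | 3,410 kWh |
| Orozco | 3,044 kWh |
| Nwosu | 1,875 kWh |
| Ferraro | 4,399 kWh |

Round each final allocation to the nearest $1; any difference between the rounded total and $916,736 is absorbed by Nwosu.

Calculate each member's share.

Bergstrom: $245,606; Orozco: $219,245; Nwosu: $135,046; Ferraro: $316,839

Sum of metered usage: 12,728.
Raw shares: Bergstrom 3,410/12,728 × $916,736 = 245,605.73; Orozco 3,044/12,728 × $916,736 = 219,244.53; Nwosu 1,875/12,728 × $916,736 = 135,047.14; Ferraro 4,399/12,728 × $916,736 = 316,838.60.
At nearest $1: Bergstrom $245,606; Orozco $219,245; Nwosu $135,047; Ferraro $316,839. Sum = $916,737.
Difference $916,736 − $916,737 = −$1 applied to Nwosu: Nwosu becomes $135,046.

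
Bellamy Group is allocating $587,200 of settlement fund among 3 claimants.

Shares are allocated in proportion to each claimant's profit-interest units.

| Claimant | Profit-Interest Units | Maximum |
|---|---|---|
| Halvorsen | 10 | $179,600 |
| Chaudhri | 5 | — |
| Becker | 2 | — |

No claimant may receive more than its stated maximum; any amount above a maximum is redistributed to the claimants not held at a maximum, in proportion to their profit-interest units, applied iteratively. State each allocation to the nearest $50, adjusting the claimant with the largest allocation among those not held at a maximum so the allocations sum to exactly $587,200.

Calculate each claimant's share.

Total profit-interest units = 17.
Pro-rata shares before constraints: Halvorsen 345,411.76; Chaudhri 172,705.88; Becker 69,082.35.
Capped: Halvorsen ($179,600); residual $407,600 reallocated over remaining profit-interest units 7.
Redistributed shares: Chaudhri 291,142.86 → $291,150; Becker 116,457.14 → $116,450.

Halvorsen: $179,600 | Chaudhri: $291,150 | Becker: $116,450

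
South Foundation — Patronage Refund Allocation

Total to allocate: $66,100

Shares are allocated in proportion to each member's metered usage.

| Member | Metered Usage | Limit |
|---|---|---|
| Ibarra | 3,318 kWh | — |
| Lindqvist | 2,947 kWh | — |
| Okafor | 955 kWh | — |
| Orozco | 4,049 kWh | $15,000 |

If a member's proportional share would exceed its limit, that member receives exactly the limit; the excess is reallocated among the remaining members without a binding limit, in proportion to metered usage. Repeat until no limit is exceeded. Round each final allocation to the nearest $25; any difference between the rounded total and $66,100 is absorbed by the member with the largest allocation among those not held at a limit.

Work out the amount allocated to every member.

Ibarra: $23,500 · Lindqvist: $20,850 · Okafor: $6,750 · Orozco: $15,000

Sum of metered usage: 11,269.
Proportional shares (ignoring caps): Ibarra 19,462.22; Lindqvist 17,286.07; Okafor 5,601.69; Orozco 23,750.01.
Cap binds for Orozco ($15,000); remaining pool $51,100 reallocated over remaining metered usage 7,220.
Redistributed shares: Ibarra 23,483.35 → $23,475; Lindqvist 20,857.58 → $20,850; Okafor 6,759.07 → $6,750.
Rounding difference +$25 applied to Ibarra → $23,500.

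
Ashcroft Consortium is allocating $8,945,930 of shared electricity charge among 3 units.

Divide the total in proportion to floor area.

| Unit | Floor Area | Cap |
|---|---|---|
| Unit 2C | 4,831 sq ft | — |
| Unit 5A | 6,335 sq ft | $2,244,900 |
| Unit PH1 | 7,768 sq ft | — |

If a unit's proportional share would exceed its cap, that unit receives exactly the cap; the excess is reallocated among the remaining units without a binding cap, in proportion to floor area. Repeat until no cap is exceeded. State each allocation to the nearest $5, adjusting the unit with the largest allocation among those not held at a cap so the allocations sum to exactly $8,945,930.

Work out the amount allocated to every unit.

Total floor area = 18,934.
Pro-rata shares before constraints: Unit 2C 2,282,549.27; Unit 5A 2,993,158.69; Unit PH1 3,670,222.05.
Capped: Unit 5A ($2,244,900); balance $6,701,030 reallocated over remaining floor area 12,599.
Remaining shares: Unit 2C 2,569,463.92 → $2,569,465; Unit PH1 4,131,566.08 → $4,131,565.

Unit 2C: $2,569,465 | Unit 5A: $2,244,900 | Unit PH1: $4,131,565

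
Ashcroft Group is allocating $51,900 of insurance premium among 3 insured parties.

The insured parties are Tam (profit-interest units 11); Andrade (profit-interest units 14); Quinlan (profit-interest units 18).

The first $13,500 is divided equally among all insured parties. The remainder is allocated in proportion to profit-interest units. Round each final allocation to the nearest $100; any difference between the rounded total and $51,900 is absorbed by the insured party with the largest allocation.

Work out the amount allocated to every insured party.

First tranche $13,500 split equally: $4,500 each.
Remainder $38,400 by profit-interest units (total 43): Tam 9,823.26 → $9,800; Andrade 12,502.33 → $12,500; Quinlan 16,074.42 → $16,100.
Totals: Tam $4,500 + $9,800 = $14,300; Andrade $4,500 + $12,500 = $17,000; Quinlan $4,500 + $16,100 = $20,600.

Tam: $14,300 · Andrade: $17,000 · Quinlan: $20,600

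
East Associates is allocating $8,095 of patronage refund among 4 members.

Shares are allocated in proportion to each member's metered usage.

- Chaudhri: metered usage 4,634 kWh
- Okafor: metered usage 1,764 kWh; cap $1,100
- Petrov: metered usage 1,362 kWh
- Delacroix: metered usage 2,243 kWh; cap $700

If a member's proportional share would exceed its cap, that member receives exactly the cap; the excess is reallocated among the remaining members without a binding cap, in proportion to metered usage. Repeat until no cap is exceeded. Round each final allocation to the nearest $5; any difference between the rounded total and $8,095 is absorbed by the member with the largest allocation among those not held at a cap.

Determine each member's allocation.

Chaudhri: $4,865; Okafor: $1,100; Petrov: $1,430; Delacroix: $700

Metered usage total: 10,003.
Proportional shares (ignoring caps): Chaudhri 3,750.10; Okafor 1,427.53; Petrov 1,102.21; Delacroix 1,815.16.
Held at cap: Okafor ($1,100), Delacroix ($700); residual $6,295 reallocated over remaining metered usage 5,996.
Shares after redistribution: Chaudhri 4,865.08 → $4,865; Petrov 1,429.92 → $1,430.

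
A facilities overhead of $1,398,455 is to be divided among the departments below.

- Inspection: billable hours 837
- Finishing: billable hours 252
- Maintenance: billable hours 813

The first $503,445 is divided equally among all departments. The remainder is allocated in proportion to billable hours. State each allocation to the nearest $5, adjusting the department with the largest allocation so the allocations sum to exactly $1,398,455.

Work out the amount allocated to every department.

Inspection: $561,680 | Finishing: $286,395 | Maintenance: $550,380

First tranche $503,445 split equally: $167,815 each.
Remainder $895,010 by billable hours (total 1,902): Inspection 393,860.87 → $393,860; Finishing 118,581.77 → $118,580; Maintenance 382,567.37 → $382,565.
Rounding difference +$5 on remainder applied to Inspection.
Totals: Inspection $167,815 + $393,865 = $561,680; Finishing $167,815 + $118,580 = $286,395; Maintenance $167,815 + $382,565 = $550,380.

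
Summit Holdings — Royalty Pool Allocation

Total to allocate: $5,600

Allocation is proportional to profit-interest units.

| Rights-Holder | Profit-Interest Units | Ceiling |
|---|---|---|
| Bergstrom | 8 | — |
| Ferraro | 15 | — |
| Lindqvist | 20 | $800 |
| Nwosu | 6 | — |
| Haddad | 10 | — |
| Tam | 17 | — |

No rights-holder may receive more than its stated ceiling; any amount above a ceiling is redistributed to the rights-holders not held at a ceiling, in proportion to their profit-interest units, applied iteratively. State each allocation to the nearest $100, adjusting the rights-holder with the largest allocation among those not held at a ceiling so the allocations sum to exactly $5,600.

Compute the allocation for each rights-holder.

Bergstrom: $700 | Ferraro: $1,300 | Lindqvist: $800 | Nwosu: $500 | Haddad: $900 | Tam: $1,400

Sum of profit-interest units: 76.
Unconstrained shares: Bergstrom 589.47; Ferraro 1,105.26; Lindqvist 1,473.68; Nwosu 442.11; Haddad 736.84; Tam 1,252.63.
Capped: Lindqvist ($800); balance $4,800 reallocated over remaining profit-interest units 56.
Remaining shares: Bergstrom 685.71 → $700; Ferraro 1,285.71 → $1,300; Nwosu 514.29 → $500; Haddad 857.14 → $900; Tam 1,457.14 → $1,500.
Rounding difference −$100 applied to Tam → $1,400.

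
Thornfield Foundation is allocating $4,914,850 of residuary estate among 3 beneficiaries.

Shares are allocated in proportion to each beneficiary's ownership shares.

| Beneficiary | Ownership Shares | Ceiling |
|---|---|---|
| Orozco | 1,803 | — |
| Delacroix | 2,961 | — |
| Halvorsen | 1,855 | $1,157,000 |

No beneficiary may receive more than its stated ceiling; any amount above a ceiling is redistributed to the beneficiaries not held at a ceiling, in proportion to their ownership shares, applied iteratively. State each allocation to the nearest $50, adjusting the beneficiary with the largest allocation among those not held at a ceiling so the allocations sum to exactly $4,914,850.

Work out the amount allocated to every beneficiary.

Combined ownership shares = 6,619.
Pro-rata shares before constraints: Orozco 1,338,793.56; Delacroix 2,198,650.98; Halvorsen 1,377,405.46.
Capped: Halvorsen ($1,157,000); remaining pool $3,757,850 reallocated over remaining ownership shares 4,764.
Remaining shares: Orozco 1,422,208.97 → $1,422,200; Delacroix 2,335,641.03 → $2,335,650.

Orozco: $1,422,200 · Delacroix: $2,335,650 · Halvorsen: $1,157,000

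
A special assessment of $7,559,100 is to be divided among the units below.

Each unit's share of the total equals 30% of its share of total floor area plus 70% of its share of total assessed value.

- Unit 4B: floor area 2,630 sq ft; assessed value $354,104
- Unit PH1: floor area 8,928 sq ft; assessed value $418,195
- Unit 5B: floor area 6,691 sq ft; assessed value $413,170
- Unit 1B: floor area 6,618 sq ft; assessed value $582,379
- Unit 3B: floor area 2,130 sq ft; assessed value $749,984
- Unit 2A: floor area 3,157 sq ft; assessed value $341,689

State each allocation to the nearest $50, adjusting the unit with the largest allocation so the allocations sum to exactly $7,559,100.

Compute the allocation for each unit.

Totals — floor area 30,154, assessed value 2,859,521.
Combined weights (30% floor area + 70% assessed value): Unit 4B 0.1128; Unit PH1 0.1912; Unit 5B 0.1677; Unit 1B 0.2084; Unit 3B 0.2048; Unit 2A 0.1151.
Proportional shares: Unit 4B 853,036.97; Unit PH1 1,445,274.23; Unit 5B 1,267,742.31; Unit 1B 1,575,363.33; Unit 3B 1,547,986.40; Unit 2A 869,696.77.
At nearest $50: Unit 4B $853,050; Unit PH1 $1,445,250; Unit 5B $1,267,750; Unit 1B $1,575,350; Unit 3B $1,548,000; Unit 2A $869,700. Sum = $7,559,100.
No rounding difference to absorb.

Unit 4B: $853,050; Unit PH1: $1,445,250; Unit 5B: $1,267,750; Unit 1B: $1,575,350; Unit 3B: $1,548,000; Unit 2A: $869,700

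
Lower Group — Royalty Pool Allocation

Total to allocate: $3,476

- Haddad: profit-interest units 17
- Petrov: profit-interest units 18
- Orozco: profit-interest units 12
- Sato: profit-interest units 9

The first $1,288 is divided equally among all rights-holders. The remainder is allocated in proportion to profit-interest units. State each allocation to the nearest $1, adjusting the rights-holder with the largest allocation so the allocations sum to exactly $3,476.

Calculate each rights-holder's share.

Equal tier: $1,288 ÷ 4 = $322 apiece.
Remainder $2,188 by profit-interest units (total 56): Haddad 664.21 → $664; Petrov 703.29 → $703; Orozco 468.86 → $469; Sato 351.64 → $352.
Totals: Haddad $322 + $664 = $986; Petrov $322 + $703 = $1,025; Orozco $322 + $469 = $791; Sato $322 + $352 = $674.

Haddad: $986; Petrov: $1,025; Orozco: $791; Sato: $674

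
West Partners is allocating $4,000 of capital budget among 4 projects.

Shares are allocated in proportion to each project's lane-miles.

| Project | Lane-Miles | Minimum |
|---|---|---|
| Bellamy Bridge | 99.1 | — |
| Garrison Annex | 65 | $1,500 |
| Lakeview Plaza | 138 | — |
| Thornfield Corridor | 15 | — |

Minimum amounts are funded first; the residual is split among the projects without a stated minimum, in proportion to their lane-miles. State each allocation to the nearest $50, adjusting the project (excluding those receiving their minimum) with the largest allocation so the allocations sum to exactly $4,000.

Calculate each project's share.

Guaranteed amounts: Garrison Annex $1,500. Residual $2,500.
Residual split over remaining lane-miles 252.1: Bellamy Bridge 982.74 → $1,000; Lakeview Plaza 1,368.50 → $1,350; Thornfield Corridor 148.75 → $150.

Bellamy Bridge: $1,000; Garrison Annex: $1,500; Lakeview Plaza: $1,350; Thornfield Corridor: $150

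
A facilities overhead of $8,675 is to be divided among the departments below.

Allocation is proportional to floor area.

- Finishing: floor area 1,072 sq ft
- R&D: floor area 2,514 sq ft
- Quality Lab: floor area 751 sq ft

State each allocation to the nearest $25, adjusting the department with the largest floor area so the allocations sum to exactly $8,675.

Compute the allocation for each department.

Sum of floor area: 1,072 + 2,514 + 751 = 4,337.
Unrounded shares: Finishing 2,144.25; R&D 5,028.58; Quality Lab 1,502.17.
After rounding ($25): Finishing $2,150; R&D $5,025; Quality Lab $1,500. Sum = $8,675.
Sum already equals the total — no adjustment.

Finishing: $2,150; R&D: $5,025; Quality Lab: $1,500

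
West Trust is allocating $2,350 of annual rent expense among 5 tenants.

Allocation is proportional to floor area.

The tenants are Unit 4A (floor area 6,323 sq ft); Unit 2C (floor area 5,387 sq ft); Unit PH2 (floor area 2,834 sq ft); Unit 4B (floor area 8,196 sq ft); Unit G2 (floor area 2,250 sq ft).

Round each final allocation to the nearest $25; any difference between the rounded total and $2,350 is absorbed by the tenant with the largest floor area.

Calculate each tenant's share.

Unit 4A: $600 · Unit 2C: $500 · Unit PH2: $275 · Unit 4B: $775 · Unit G2: $200

Total floor area = 6,323 + 5,387 + 2,834 + 8,196 + 2,250 = 24,990.
Raw shares: Unit 4A 594.60; Unit 2C 506.58; Unit PH2 266.50; Unit 4B 770.73; Unit G2 211.58.
After rounding ($25): Unit 4A $600; Unit 2C $500; Unit PH2 $275; Unit 4B $775; Unit G2 $200. Sum = $2,350.
Rounded total matches; no reconciliation needed.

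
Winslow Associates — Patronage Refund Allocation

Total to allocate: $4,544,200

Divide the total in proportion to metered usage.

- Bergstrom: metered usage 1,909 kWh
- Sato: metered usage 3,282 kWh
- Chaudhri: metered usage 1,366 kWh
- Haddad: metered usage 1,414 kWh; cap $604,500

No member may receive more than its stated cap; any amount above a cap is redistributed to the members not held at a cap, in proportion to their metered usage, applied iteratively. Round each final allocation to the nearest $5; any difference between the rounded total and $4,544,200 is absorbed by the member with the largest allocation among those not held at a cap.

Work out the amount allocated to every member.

Combined metered usage = 7,971.
Pro-rata shares before constraints: Bergstrom 1,088,304.83; Sato 1,871,040.57; Chaudhri 778,745.10; Haddad 806,109.50.
Held at cap: Haddad ($604,500); remaining pool $3,939,700 reallocated over remaining metered usage 6,557.
Redistributed shares: Bergstrom 1,147,001.27 → $1,147,000; Sato 1,971,952.94 → $1,971,955; Chaudhri 820,745.80 → $820,745.

Bergstrom: $1,147,000 · Sato: $1,971,955 · Chaudhri: $820,745 · Haddad: $604,500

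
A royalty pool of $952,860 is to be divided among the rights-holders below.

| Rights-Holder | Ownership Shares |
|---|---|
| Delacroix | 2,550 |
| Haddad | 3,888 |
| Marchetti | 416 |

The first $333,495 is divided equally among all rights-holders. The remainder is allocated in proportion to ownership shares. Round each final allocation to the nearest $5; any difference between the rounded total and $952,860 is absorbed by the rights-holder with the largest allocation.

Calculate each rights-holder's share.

Delacroix: $341,595; Haddad: $462,510; Marchetti: $148,755

First tranche $333,495 split equally: $111,165 each.
Remainder $619,365 by ownership shares (total 6,854): Delacroix 230,431.97 → $230,430; Haddad 351,340.99 → $351,340; Marchetti 37,592.04 → $37,590.
Rounding difference +$5 on remainder applied to Haddad.
Totals: Delacroix $111,165 + $230,430 = $341,595; Haddad $111,165 + $351,345 = $462,510; Marchetti $111,165 + $37,590 = $148,755.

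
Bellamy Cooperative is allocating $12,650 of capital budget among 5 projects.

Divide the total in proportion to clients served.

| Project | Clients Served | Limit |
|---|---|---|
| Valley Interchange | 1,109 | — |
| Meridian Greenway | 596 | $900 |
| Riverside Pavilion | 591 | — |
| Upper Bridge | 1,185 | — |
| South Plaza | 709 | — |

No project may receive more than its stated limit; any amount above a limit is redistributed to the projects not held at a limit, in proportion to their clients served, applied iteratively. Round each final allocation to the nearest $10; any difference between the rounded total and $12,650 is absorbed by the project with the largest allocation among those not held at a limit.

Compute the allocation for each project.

Sum of clients served: 4,190.
Unconstrained shares: Valley Interchange 3,348.17; Meridian Greenway 1,799.38; Riverside Pavilion 1,784.28; Upper Bridge 3,577.63; South Plaza 2,140.54.
Cap binds for Meridian Greenway ($900); balance $11,750 reallocated over remaining clients served 3,594.
Shares after redistribution: Valley Interchange 3,625.70 → $3,630; Riverside Pavilion 1,932.18 → $1,930; Upper Bridge 3,874.17 → $3,870; South Plaza 2,317.96 → $2,320.

Valley Interchange: $3,630 · Meridian Greenway: $900 · Riverside Pavilion: $1,930 · Upper Bridge: $3,870 · South Plaza: $2,320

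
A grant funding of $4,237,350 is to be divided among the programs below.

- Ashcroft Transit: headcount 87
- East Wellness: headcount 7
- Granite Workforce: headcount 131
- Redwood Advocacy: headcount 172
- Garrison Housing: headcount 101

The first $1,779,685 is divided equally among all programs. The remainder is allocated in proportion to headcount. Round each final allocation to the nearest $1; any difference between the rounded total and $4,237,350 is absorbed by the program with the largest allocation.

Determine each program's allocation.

First tranche $1,779,685 split equally: $355,937 each.
Remainder $2,457,665 by headcount (total 498): Ashcroft Transit 429,351.11 → $429,351; East Wellness 34,545.49 → $34,545; Granite Workforce 646,494.21 → $646,494; Redwood Advocacy 848,832.09 → $848,832; Garrison Housing 498,442.10 → $498,442.
Rounding difference +$1 on remainder applied to Redwood Advocacy.
Totals: Ashcroft Transit $355,937 + $429,351 = $785,288; East Wellness $355,937 + $34,545 = $390,482; Granite Workforce $355,937 + $646,494 = $1,002,431; Redwood Advocacy $355,937 + $848,833 = $1,204,770; Garrison Housing $355,937 + $498,442 = $854,379.

Ashcroft Transit: $785,288 | East Wellness: $390,482 | Granite Workforce: $1,002,431 | Redwood Advocacy: $1,204,770 | Garrison Housing: $854,379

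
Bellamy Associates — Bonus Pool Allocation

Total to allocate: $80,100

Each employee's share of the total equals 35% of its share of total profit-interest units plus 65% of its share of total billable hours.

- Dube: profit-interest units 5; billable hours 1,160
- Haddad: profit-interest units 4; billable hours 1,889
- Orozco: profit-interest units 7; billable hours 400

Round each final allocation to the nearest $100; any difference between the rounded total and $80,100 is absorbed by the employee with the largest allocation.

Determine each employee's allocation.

Totals — profit-interest units 16, billable hours 3,449.
Combined weights (35% profit-interest units + 65% billable hours): Dube 0.3280; Haddad 0.4435; Orozco 0.2285.
Unrounded shares: Dube 26,271.93; Haddad 35,524.49; Orozco 18,303.58.
Rounded to nearest $100: Dube $26,300; Haddad $35,500; Orozco $18,300. Sum = $80,100.
No rounding difference to absorb.

Dube: $26,300; Haddad: $35,500; Orozco: $18,300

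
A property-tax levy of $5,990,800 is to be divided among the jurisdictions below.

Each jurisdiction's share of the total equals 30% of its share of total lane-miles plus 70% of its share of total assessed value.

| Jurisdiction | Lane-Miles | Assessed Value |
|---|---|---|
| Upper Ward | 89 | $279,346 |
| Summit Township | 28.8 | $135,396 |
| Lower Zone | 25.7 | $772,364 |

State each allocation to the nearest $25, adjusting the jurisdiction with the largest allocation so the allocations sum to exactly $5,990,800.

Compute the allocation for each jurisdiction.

Upper Ward: $2,101,475; Summit Township: $839,000; Lower Zone: $3,050,325

Totals — lane-miles 143.5, assessed value 1,187,106.
Combined weights (30% lane-miles + 70% assessed value): Upper Ward 0.3508; Summit Township 0.1400; Lower Zone 0.5092.
Proportional shares: Upper Ward 2,101,479.70; Summit Township 838,999.13; Lower Zone 3,050,321.17.
After rounding ($25): Upper Ward $2,101,475; Summit Township $839,000; Lower Zone $3,050,325. Sum = $5,990,800.
Rounded total matches; no reconciliation needed.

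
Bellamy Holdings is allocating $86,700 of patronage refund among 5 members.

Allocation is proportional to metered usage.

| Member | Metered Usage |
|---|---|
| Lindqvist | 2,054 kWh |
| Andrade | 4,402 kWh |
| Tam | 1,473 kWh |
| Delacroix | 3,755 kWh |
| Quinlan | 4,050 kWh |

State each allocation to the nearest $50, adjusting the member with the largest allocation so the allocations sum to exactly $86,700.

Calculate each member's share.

Lindqvist: $11,300 | Andrade: $24,300 | Tam: $8,100 | Delacroix: $20,700 | Quinlan: $22,300

Sum of metered usage: 15,734.
Pro-rata amounts: Lindqvist 2,054/15,734 × $86,700 = 11,318.28; Andrade 4,402/15,734 × $86,700 = 24,256.60; Tam 1,473/15,734 × $86,700 = 8,116.76; Delacroix 3,755/15,734 × $86,700 = 20,691.40; Quinlan 4,050/15,734 × $86,700 = 22,316.96.
After rounding ($50): Lindqvist $11,300; Andrade $24,250; Tam $8,100; Delacroix $20,700; Quinlan $22,300. Sum = $86,650.
Difference $86,700 − $86,650 = +$50 applied to largest allocation (Andrade): Andrade becomes $24,300.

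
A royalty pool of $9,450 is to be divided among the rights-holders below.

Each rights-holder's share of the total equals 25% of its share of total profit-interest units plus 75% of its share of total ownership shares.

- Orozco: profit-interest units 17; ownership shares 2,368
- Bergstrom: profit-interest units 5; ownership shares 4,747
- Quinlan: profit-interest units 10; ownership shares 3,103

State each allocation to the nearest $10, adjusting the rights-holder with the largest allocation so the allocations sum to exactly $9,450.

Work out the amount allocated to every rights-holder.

Orozco: $2,900 | Bergstrom: $3,660 | Quinlan: $2,890

Totals — profit-interest units 32, ownership shares 10,218.
Composite weights (25% profit-interest units + 75% ownership shares): Orozco 0.3066; Bergstrom 0.3875; Quinlan 0.3059.
Proportional shares: Orozco 2,897.59; Bergstrom 3,661.80; Quinlan 2,890.61.
After rounding ($10): Orozco $2,900; Bergstrom $3,660; Quinlan $2,890. Sum = $9,450.
Rounded total matches; no reconciliation needed.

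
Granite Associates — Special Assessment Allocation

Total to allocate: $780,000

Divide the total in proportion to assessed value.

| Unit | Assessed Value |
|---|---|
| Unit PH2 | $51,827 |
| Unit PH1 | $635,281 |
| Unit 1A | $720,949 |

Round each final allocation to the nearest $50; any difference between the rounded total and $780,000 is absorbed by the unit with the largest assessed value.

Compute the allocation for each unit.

Combined assessed value = 1,408,057.
Unrounded shares: Unit PH2 51,827/1,408,057 × $780,000 = 28,709.82; Unit PH1 635,281/1,408,057 × $780,000 = 351,916.99; Unit 1A 720,949/1,408,057 × $780,000 = 399,373.19.
At nearest $50: Unit PH2 $28,700; Unit PH1 $351,900; Unit 1A $399,350. Sum = $779,950.
Difference $780,000 − $779,950 = +$50 applied to largest assessed value (Unit 1A): Unit 1A becomes $399,400.

Unit PH2: $28,700 · Unit PH1: $351,900 · Unit 1A: $399,400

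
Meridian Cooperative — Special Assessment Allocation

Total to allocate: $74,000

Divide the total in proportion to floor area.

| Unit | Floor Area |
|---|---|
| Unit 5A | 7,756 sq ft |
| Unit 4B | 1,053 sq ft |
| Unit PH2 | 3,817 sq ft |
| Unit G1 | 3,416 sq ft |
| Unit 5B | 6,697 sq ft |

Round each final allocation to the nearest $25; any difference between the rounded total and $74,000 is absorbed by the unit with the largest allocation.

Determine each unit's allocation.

Unit 5A: $25,225 · Unit 4B: $3,425 · Unit PH2: $12,425 · Unit G1: $11,125 · Unit 5B: $21,800

Combined floor area = 22,739.
Proportional shares: Unit 5A 7,756/22,739 × $74,000 = 25,240.51; Unit 4B 1,053/22,739 × $74,000 = 3,426.80; Unit PH2 3,817/22,739 × $74,000 = 12,421.74; Unit G1 3,416/22,739 × $74,000 = 11,116.76; Unit 5B 6,697/22,739 × $74,000 = 21,794.19.
After rounding ($25): Unit 5A $25,250; Unit 4B $3,425; Unit PH2 $12,425; Unit G1 $11,125; Unit 5B $21,800. Sum = $74,025.
Difference $74,000 − $74,025 = −$25 applied to largest allocation (Unit 5A): Unit 5A becomes $25,225.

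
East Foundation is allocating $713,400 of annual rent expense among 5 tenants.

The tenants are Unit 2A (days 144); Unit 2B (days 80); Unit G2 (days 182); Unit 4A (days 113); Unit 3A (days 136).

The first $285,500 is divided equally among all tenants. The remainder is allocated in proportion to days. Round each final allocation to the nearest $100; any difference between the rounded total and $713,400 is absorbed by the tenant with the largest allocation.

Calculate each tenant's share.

Equal tier: $285,500 ÷ 5 = $57,100 apiece.
Remainder $427,900 by days (total 655): Unit 2A 94,072.67 → $94,100; Unit 2B 52,262.60 → $52,300; Unit G2 118,897.40 → $118,900; Unit 4A 73,820.92 → $73,800; Unit 3A 88,846.41 → $88,800.
Totals: Unit 2A $57,100 + $94,100 = $151,200; Unit 2B $57,100 + $52,300 = $109,400; Unit G2 $57,100 + $118,900 = $176,000; Unit 4A $57,100 + $73,800 = $130,900; Unit 3A $57,100 + $88,800 = $145,900.

Unit 2A: $151,200 · Unit 2B: $109,400 · Unit G2: $176,000 · Unit 4A: $130,900 · Unit 3A: $145,900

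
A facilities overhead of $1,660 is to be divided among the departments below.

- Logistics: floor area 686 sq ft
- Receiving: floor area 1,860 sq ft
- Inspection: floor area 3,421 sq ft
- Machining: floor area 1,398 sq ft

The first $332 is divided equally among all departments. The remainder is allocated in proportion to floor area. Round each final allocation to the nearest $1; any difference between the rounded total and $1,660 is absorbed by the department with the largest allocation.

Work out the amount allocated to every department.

First tranche $332 split equally: $83 each.
Remainder $1,328 by floor area (total 7,365): Logistics 123.69 → $124; Receiving 335.38 → $335; Inspection 616.85 → $617; Machining 252.08 → $252.
Totals: Logistics $83 + $124 = $207; Receiving $83 + $335 = $418; Inspection $83 + $617 = $700; Machining $83 + $252 = $335.

Logistics: $207; Receiving: $418; Inspection: $700; Machining: $335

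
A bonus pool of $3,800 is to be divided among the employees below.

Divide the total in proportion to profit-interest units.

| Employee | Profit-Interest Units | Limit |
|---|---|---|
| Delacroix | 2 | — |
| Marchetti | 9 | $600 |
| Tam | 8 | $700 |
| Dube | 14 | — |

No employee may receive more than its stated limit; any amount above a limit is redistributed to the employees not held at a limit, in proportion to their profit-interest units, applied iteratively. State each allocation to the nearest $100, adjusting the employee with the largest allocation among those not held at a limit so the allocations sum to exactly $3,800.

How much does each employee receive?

Delacroix: $300 · Marchetti: $600 · Tam: $700 · Dube: $2,200

Total profit-interest units = 33.
Unconstrained shares: Delacroix 230.30; Marchetti 1,036.36; Tam 921.21; Dube 1,612.12.
Capped: Marchetti ($600), Tam ($700); remaining pool $2,500 reallocated over remaining profit-interest units 16.
Redistributed shares: Delacroix 312.50 → $300; Dube 2,187.50 → $2,200.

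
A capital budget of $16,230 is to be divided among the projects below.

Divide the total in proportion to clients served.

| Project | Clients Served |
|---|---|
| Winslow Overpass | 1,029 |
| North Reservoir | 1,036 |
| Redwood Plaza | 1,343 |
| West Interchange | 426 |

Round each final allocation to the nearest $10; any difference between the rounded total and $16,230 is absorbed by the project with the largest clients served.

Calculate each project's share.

Total clients served = 1,029 + 1,036 + 1,343 + 426 = 3,834.
Raw shares: Winslow Overpass 4,355.94; North Reservoir 4,385.57; Redwood Plaza 5,685.16; West Interchange 1,803.33.
Rounded to nearest $10: Winslow Overpass $4,360; North Reservoir $4,390; Redwood Plaza $5,690; West Interchange $1,800. Sum = $16,240.
Difference $16,230 − $16,240 = −$10 applied to largest clients served (Redwood Plaza): Redwood Plaza becomes $5,680.

Winslow Overpass: $4,360 · North Reservoir: $4,390 · Redwood Plaza: $5,680 · West Interchange: $1,800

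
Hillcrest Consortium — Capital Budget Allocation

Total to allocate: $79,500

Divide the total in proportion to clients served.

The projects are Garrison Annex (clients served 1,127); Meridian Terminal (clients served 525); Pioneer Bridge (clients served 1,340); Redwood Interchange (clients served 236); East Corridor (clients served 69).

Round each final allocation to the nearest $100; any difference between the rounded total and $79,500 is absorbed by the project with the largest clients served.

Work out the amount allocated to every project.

Garrison Annex: $27,200 · Meridian Terminal: $12,700 · Pioneer Bridge: $32,200 · Redwood Interchange: $5,700 · East Corridor: $1,700

Sum of clients served: 1,127 + 525 + 1,340 + 236 + 69 = 3,297.
Proportional shares: Garrison Annex 27,175.16; Meridian Terminal 12,659.24; Pioneer Bridge 32,311.19; Redwood Interchange 5,690.63; East Corridor 1,663.79.
After rounding ($100): Garrison Annex $27,200; Meridian Terminal $12,700; Pioneer Bridge $32,300; Redwood Interchange $5,700; East Corridor $1,700. Sum = $79,600.
Difference $79,500 − $79,600 = −$100 applied to largest clients served (Pioneer Bridge): Pioneer Bridge becomes $32,200.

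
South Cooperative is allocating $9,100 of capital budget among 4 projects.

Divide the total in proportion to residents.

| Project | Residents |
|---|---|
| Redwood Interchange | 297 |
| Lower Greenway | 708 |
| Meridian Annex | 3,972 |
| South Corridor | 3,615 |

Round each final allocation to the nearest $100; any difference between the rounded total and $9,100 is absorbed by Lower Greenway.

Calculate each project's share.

Sum of residents: 8,592.
Proportional shares: Redwood Interchange 297/8,592 × $9,100 = 314.56; Lower Greenway 708/8,592 × $9,100 = 749.86; Meridian Annex 3,972/8,592 × $9,100 = 4,206.84; South Corridor 3,615/8,592 × $9,100 = 3,828.74.
Rounded to nearest $100: Redwood Interchange $300; Lower Greenway $700; Meridian Annex $4,200; South Corridor $3,800. Sum = $9,000.
Difference $9,100 − $9,000 = +$100 applied to Lower Greenway: Lower Greenway becomes $800.

Redwood Interchange: $300; Lower Greenway: $800; Meridian Annex: $4,200; South Corridor: $3,800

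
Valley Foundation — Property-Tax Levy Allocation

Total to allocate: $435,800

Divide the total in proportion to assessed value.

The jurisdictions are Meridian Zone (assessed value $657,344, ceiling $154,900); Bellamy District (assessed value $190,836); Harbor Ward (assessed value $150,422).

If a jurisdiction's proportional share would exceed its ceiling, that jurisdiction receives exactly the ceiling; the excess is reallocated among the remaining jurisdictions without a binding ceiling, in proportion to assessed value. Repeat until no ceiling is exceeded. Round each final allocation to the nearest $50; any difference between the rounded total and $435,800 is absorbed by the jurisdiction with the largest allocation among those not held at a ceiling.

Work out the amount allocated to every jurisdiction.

Meridian Zone: $154,900 | Bellamy District: $157,100 | Harbor Ward: $123,800

Assessed value total: 998,602.
Unconstrained shares: Meridian Zone 286,871.56; Bellamy District 83,282.76; Harbor Ward 65,645.68.
Cap binds for Meridian Zone ($154,900); remaining pool $280,900 reallocated over remaining assessed value 341,258.
Shares after redistribution: Bellamy District 157,083.01 → $157,100; Harbor Ward 123,816.99 → $123,800.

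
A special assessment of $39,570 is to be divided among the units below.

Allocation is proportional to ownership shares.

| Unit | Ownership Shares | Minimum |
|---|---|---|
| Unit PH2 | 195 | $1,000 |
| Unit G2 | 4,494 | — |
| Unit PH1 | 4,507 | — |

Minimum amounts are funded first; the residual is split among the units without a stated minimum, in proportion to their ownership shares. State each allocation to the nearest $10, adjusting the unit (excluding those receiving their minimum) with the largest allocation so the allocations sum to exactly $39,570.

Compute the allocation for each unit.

Unit PH2: $1,000 · Unit G2: $19,260 · Unit PH1: $19,310

Fund the minimums — Unit PH2 $1,000. Balance $38,570.
Balance split over remaining ownership shares 9,001: Unit G2 19,257.15 → $19,260; Unit PH1 19,312.85 → $19,310.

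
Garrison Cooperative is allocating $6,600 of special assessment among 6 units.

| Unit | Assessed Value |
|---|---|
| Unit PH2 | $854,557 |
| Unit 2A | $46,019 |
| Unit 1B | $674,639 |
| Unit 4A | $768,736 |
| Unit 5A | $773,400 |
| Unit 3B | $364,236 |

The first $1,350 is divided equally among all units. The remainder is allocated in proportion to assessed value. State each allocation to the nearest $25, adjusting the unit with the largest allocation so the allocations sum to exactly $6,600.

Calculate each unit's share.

Unit PH2: $1,500 | Unit 2A: $300 | Unit 1B: $1,250 | Unit 4A: $1,375 | Unit 5A: $1,400 | Unit 3B: $775

Equal tier: $1,350 ÷ 6 = $225 apiece.
Remainder $5,250 by assessed value (total 3,481,587): Unit PH2 1,288.61 → $1,300; Unit 2A 69.39 → $75; Unit 1B 1,017.31 → $1,025; Unit 4A 1,159.20 → $1,150; Unit 5A 1,166.24 → $1,175; Unit 3B 549.24 → $550.
Rounding difference −$25 on remainder applied to Unit PH2.
Totals: Unit PH2 $225 + $1,275 = $1,500; Unit 2A $225 + $75 = $300; Unit 1B $225 + $1,025 = $1,250; Unit 4A $225 + $1,150 = $1,375; Unit 5A $225 + $1,175 = $1,400; Unit 3B $225 + $550 = $775.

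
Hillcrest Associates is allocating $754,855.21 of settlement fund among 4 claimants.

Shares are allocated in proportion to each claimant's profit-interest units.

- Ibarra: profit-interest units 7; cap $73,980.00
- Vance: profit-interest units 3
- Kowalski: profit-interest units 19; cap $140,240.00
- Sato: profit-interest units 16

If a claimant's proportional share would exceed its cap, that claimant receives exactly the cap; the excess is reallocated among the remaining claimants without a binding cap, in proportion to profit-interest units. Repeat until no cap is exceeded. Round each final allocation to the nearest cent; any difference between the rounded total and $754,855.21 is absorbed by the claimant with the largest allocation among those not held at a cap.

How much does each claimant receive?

Ibarra: $73,980.00 · Vance: $85,363.45 · Kowalski: $140,240.00 · Sato: $455,271.76

Combined profit-interest units = 45.
Pro-rata shares before constraints: Ibarra 117,421.9216; Vance 50,323.6807; Kowalski 318,716.6442; Sato 268,392.9636.
Cap binds for Ibarra ($73,980.00), Kowalski ($140,240.00); balance $540,635.21 reallocated over remaining profit-interest units 19.
Remaining shares: Vance 85,363.4542 → $85,363.45; Sato 455,271.7558 → $455,271.76.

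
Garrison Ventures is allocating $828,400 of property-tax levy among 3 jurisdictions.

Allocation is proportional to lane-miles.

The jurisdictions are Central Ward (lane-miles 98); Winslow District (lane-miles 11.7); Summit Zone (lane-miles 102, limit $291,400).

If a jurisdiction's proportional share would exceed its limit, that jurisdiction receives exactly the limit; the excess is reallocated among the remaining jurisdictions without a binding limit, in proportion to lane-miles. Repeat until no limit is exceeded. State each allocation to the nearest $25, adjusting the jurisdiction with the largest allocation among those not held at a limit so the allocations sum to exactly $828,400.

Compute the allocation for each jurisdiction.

Central Ward: $479,725 | Winslow District: $57,275 | Summit Zone: $291,400

Sum of lane-miles: 211.7.
Unconstrained shares: Central Ward 383,482.29; Winslow District 45,783.09; Summit Zone 399,134.62.
Held at cap: Summit Zone ($291,400); residual $537,000 reallocated over remaining lane-miles 109.7.
Shares after redistribution: Central Ward 479,726.53 → $479,725; Winslow District 57,273.47 → $57,275.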